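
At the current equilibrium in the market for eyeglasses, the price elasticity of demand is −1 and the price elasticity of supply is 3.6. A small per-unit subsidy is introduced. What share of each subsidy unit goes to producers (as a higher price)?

Producer share = 5/23

For a small subsidy around the equilibrium, the benefit split depends on the relative slopes, which at a point are proportional to the elasticities.
Buyer share = εs/(εs + |εd|) = 3.6/(3.6 + 1) = 18/23; seller share = |εd|/(εs + |εd|) = 5/23.
So producers capture 5/23 of the subsidy.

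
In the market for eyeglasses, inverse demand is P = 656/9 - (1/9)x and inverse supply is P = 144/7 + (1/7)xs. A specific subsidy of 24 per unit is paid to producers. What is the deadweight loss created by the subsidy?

Pre-subsidy: 656/9 - (1/9)x = 144/7 + (1/7)x gives x* = 206 and P* = 50.
With the subsidy, sellers receive Ps = Pb + 24 for each unit, where Pb is the price buyers pay.
On the curves, Pb = 656/9 - (1/9)x and Ps = 144/7 + (1/7)x; the wedge Ps − Pb = 24 gives 144/7 + (1/7)x − (656/9 - (1/9)x) = 24, so x' = 300.5.
Then Pb = 656/9 − (1/9)·300.5 = 39.5 and Ps = 144/7 + (1/7)·300.5 = 63.5.
The subsidy expands output by 300.5 − 206 = 94.5 past the efficient level; on those units the gap between marginal cost and willingness to pay runs from 0 up to 24.
DWL = ½ × 24 × 94.5 = 1134.

Deadweight loss = 1134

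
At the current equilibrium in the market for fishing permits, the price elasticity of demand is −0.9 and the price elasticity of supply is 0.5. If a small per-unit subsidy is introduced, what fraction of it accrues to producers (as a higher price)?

For a small subsidy around the equilibrium, the benefit split depends on the relative slopes, which at a point are proportional to the elasticities.
Buyer share = εs/(εs + |εd|) = 0.5/(0.5 + 0.9) = 5/14; seller share = |εd|/(εs + |εd|) = 9/14.
So producers capture 9/14 of the subsidy.

Producer share = 9/14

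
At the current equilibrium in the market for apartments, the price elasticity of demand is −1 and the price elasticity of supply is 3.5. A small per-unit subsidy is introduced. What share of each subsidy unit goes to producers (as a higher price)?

Producer share = 2/9

For a small subsidy around the equilibrium, the benefit split depends on the relative slopes, which at a point are proportional to the elasticities.
Buyer share = εs/(εs + |εd|) = 3.5/(3.5 + 1) = 7/9; seller share = |εd|/(εs + |εd|) = 2/9.
So producers capture 2/9 of the subsidy.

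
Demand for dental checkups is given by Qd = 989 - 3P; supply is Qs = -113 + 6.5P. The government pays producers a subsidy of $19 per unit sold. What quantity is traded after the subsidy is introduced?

Pre-subsidy: 989 - 3P = -113 + 6.5P gives P* = 116, Q* = 641.
With the subsidy, sellers receive Ps = Pb + 19 for each unit, where Pb is the price buyers pay.
Supply in terms of Pb becomes Qs = -113 + 6.5(Pb + 19) = 10.5 + 6.5Pb. Setting this equal to demand: 989 - 3Pb = 10.5 + 6.5Pb, so Pb = 103.
Sellers receive Ps = 103 + 19 = 122; Q' = 989 − 3·103 = 680.

Q' = 680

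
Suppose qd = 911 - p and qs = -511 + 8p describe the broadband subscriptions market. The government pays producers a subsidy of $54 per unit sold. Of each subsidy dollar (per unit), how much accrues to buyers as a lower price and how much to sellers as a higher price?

Buyers gain $48 per unit; sellers gain $6 per unit

Pre-subsidy: 911 - p = -511 + 8p gives p* = 158, q* = 753.
With the subsidy, sellers receive ps = pb + 54 for each unit, where pb is the price buyers pay.
Supply in terms of pb becomes qs = -511 + 8(pb + 54) = -79 + 8pb. Setting this equal to demand: 911 - pb = -79 + 8pb, so pb = 110.
Sellers receive ps = 110 + 54 = 164; q' = 911 − 1·110 = 801.
Buyers' price falls by p* − pb = 158 − 110 = 48; sellers' price rises by ps − p* = 164 − 158 = 6.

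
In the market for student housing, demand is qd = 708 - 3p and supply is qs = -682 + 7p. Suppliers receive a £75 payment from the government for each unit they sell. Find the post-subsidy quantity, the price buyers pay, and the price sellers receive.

Pre-subsidy: 708 - 3p = -682 + 7p gives p* = 139, q* = 291.
With the subsidy, sellers receive ps = pb + 75 for each unit, where pb is the price buyers pay.
Supply in terms of pb becomes qs = -682 + 7(pb + 75) = -157 + 7pb. Setting this equal to demand: 708 - 3pb = -157 + 7pb, so pb = 86.5.
Sellers receive ps = 86.5 + 75 = 161.5; q' = 708 − 3·86.5 = 448.5.

q' = 448.5; buyers pay £86.5; sellers receive £161.5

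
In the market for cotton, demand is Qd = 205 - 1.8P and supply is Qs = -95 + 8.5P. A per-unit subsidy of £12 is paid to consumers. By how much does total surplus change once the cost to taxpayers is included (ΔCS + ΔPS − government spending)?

Pre-subsidy: 205 - 1.8P = -95 + 8.5P gives P* = 3000/103, Q* = 15715/103.
With the rebate, buyers effectively pay Pb = Ps − 12, where Ps is the price sellers receive.
Demand in terms of Ps becomes Qd = 205 − 1.8(Ps − 12) = 226.6 - 1.8Ps. Setting this equal to supply: 226.6 - 1.8Ps = -95 + 8.5Ps, so Ps = 3216/103.
Buyers pay Pb = 3216/103 − 12 = 1980/103; Q' = -95 + 8.5·(3216/103) = 17551/103.
ΔCS = ½(15715/103 + 17551/103)(3000/103 − 1980/103) = 16965660/10609; ΔPS = ½(15715/103 + 17551/103)(3216/103 − 3000/103) = 3592728/10609.
Government spending = 12 × 17551/103 = 210612/103.
Net change = 16965660/10609 + 3592728/10609 − 210612/103 = -11016/103. The loss equals the DWL triangle ½·12·1836/103.

Net change in total surplus = -11016/103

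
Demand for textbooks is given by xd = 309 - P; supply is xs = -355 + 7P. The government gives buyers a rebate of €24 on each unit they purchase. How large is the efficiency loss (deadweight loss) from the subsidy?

Deadweight loss = €252

Pre-subsidy: 309 - P = -355 + 7P gives P* = 83, x* = 226.
With the rebate, buyers effectively pay Pb = Ps − 24, where Ps is the price sellers receive.
Demand in terms of Ps becomes xd = 309 − 1(Ps − 24) = 333 - Ps. Setting this equal to supply: 333 - Ps = -355 + 7Ps, so Ps = 86.
Buyers pay Pb = 86 − 24 = 62; x' = -355 + 7·86 = 247.
The subsidy expands output by 247 − 226 = 21 past the efficient level; on those units the gap between marginal cost and willingness to pay runs from 0 up to 24.
DWL = ½ × 24 × 21 = 252.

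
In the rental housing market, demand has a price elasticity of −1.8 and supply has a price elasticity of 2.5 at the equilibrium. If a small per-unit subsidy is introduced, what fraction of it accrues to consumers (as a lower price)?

For a small subsidy around the equilibrium, the benefit split depends on the relative slopes, which at a point are proportional to the elasticities.
Buyer share = εs/(εs + |εd|) = 2.5/(2.5 + 1.8) = 25/43; seller share = |εd|/(εs + |εd|) = 18/43.

Consumer share = 25/43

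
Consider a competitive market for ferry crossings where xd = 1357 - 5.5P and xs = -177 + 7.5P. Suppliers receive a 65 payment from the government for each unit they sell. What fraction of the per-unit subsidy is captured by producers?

Producer share = 11/26

Pre-subsidy: 1357 - 5.5P = -177 + 7.5P gives P* = 118, x* = 708.
With the subsidy, sellers receive Ps = Pb + 65 for each unit, where Pb is the price buyers pay.
Supply in terms of Pb becomes xs = -177 + 7.5(Pb + 65) = 310.5 + 7.5Pb. Setting this equal to demand: 1357 - 5.5Pb = 310.5 + 7.5Pb, so Pb = 80.5.
Sellers receive Ps = 80.5 + 65 = 145.5; x' = 1357 − 5.5·80.5 = 914.25.
Buyers' price falls by P* − Pb = 118 − 80.5 = 37.5; sellers' price rises by Ps − P* = 145.5 − 118 = 27.5.
So producers capture 27.5/65 = 11/26 of each unit of subsidy.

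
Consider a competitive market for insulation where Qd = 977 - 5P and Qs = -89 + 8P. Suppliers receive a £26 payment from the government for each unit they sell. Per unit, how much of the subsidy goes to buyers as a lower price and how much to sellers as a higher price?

Pre-subsidy: 977 - 5P = -89 + 8P gives P* = 82, Q* = 567.
With the subsidy, sellers receive Ps = Pb + 26 for each unit, where Pb is the price buyers pay.
Supply in terms of Pb becomes Qs = -89 + 8(Pb + 26) = 119 + 8Pb. Setting this equal to demand: 977 - 5Pb = 119 + 8Pb, so Pb = 66.
Sellers receive Ps = 66 + 26 = 92; Q' = 977 − 5·66 = 647.
Buyers' price falls by P* − Pb = 82 − 66 = 16; sellers' price rises by Ps − P* = 92 − 82 = 10.

Buyers gain £16 per unit; sellers gain £10 per unit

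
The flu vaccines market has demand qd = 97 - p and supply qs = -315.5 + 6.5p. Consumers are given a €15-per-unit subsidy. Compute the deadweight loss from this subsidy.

Deadweight loss = €97.5

Pre-subsidy: 97 - p = -315.5 + 6.5p gives p* = 55, q* = 42.
With the rebate, buyers effectively pay pb = ps − 15, where ps is the price sellers receive.
Demand in terms of ps becomes qd = 97 − 1(ps − 15) = 112 - ps. Setting this equal to supply: 112 - ps = -315.5 + 6.5ps, so ps = 57.
Buyers pay pb = 57 − 15 = 42; q' = -315.5 + 6.5·57 = 55.
The subsidy expands output by 55 − 42 = 13 past the efficient level; on those units the gap between marginal cost and willingness to pay runs from 0 up to 15.
DWL = ½ × 15 × 13 = 97.5.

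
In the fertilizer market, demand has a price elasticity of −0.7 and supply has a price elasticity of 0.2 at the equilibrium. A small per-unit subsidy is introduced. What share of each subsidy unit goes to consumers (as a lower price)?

For a small subsidy around the equilibrium, the benefit split depends on the relative slopes, which at a point are proportional to the elasticities.
Buyer share = εs/(εs + |εd|) = 0.2/(0.2 + 0.7) = 2/9; seller share = |εd|/(εs + |εd|) = 7/9.

Consumer share = 2/9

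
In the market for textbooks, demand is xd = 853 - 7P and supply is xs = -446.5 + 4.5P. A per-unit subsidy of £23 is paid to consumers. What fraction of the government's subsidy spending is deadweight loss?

Pre-subsidy: 853 - 7P = -446.5 + 4.5P gives P* = 113, x* = 62.
With the rebate, buyers effectively pay Pb = Ps − 23, where Ps is the price sellers receive.
Demand in terms of Ps becomes xd = 853 − 7(Ps − 23) = 1014 - 7Ps. Setting this equal to supply: 1014 - 7Ps = -446.5 + 4.5Ps, so Ps = 127.
Buyers pay Pb = 127 − 23 = 104; x' = -446.5 + 4.5·127 = 125.
ΔCS = ½(62 + 125)(113 − 104) = 841.5; ΔPS = ½(62 + 125)(127 − 113) = 1309.
Government spending = 23 × 125 = 2875.
DWL = ½ × 23 × (125 − 62) = 724.5; fraction = 724.5 / 2875 = 0.252.

DWL / government spending = 0.252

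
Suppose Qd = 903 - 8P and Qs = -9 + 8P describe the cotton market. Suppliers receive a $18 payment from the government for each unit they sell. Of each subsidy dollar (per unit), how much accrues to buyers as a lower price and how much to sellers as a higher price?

Pre-subsidy: 903 - 8P = -9 + 8P gives P* = 57, Q* = 447.
With the subsidy, sellers receive Ps = Pb + 18 for each unit, where Pb is the price buyers pay.
Supply in terms of Pb becomes Qs = -9 + 8(Pb + 18) = 135 + 8Pb. Setting this equal to demand: 903 - 8Pb = 135 + 8Pb, so Pb = 48.
Sellers receive Ps = 48 + 18 = 66; Q' = 903 − 8·48 = 519.
Buyers' price falls by P* − Pb = 57 − 48 = 9; sellers' price rises by Ps − P* = 66 − 57 = 9.

Buyers gain $9 per unit; sellers gain $9 per unit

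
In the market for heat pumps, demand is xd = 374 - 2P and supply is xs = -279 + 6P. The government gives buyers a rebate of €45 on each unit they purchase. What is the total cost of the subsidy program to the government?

Pre-subsidy: 374 - 2P = -279 + 6P gives P* = 81.625, x* = 210.75.
With the rebate, buyers effectively pay Pb = Ps − 45, where Ps is the price sellers receive.
Demand in terms of Ps becomes xd = 374 − 2(Ps − 45) = 464 - 2Ps. Setting this equal to supply: 464 - 2Ps = -279 + 6Ps, so Ps = 92.875.
Buyers pay Pb = 92.875 − 45 = 47.875; x' = -279 + 6·92.875 = 278.25.
Government outlay = subsidy × quantity = 45 × 278.25 = 12521.25.

Government cost = €12521.25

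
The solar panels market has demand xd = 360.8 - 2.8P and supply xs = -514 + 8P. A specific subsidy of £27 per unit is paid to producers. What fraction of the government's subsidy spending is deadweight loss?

DWL / government spending = 14/95

Pre-subsidy: 360.8 - 2.8P = -514 + 8P gives P* = 81, x* = 134.
With the subsidy, sellers receive Ps = Pb + 27 for each unit, where Pb is the price buyers pay.
Supply in terms of Pb becomes xs = -514 + 8(Pb + 27) = -298 + 8Pb. Setting this equal to demand: 360.8 - 2.8Pb = -298 + 8Pb, so Pb = 61.
Sellers receive Ps = 61 + 27 = 88; x' = 360.8 − 2.8·61 = 190.
ΔCS = ½(134 + 190)(81 − 61) = 3240; ΔPS = ½(134 + 190)(88 − 81) = 1134.
Government spending = 27 × 190 = 5130.
DWL = ½ × 27 × (190 − 134) = 756; fraction = 756 / 5130 = 14/95.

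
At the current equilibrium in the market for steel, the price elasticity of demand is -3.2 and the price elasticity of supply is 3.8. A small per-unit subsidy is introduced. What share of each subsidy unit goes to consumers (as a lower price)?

For a small subsidy around the equilibrium, the benefit split depends on the relative slopes, which at a point are proportional to the elasticities.
Buyer share = εs/(εs + |εd|) = 3.8/(3.8 + 3.2) = 19/35; seller share = |εd|/(εs + |εd|) = 16/35.

Consumer share = 19/35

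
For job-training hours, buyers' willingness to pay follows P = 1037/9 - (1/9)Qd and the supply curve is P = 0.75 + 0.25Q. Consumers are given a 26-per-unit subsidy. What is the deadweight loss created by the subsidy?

Pre-subsidy: 1037/9 - (1/9)Q = 0.75 + 0.25Q gives Q* = 317 and P* = 80.
With the rebate, buyers effectively pay Pb = Ps − 26, where Ps is the price sellers receive.
On the curves, Pb = 1037/9 - (1/9)Q and Ps = 0.75 + 0.25Q; the wedge Ps − Pb = 26 gives 0.75 + 0.25Q − (1037/9 - (1/9)Q) = 26, so Q' = 389.
Then Pb = 1037/9 − (1/9)·389 = 72 and Ps = 0.75 + 0.25·389 = 98.
The subsidy expands output by 389 − 317 = 72 past the efficient level; on those units the gap between marginal cost and willingness to pay runs from 0 up to 26.
DWL = ½ × 26 × 72 = 936.

Deadweight loss = 936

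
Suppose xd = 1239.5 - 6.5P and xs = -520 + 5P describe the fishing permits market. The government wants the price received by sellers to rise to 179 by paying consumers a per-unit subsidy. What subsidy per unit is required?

Required subsidy s = 46 per unit

At a seller price of 179, quantity supplied is -520 + 5·179 = 375.
Buyers absorb 375 only when they pay Pb with 1239.5 − 6.5·Pb = 375, i.e. Pb = 133.
s = Ps − Pb = 179 − 133 = 46.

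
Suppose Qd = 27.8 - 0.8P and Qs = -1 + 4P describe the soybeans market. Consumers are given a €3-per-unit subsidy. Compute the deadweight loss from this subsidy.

Deadweight loss = €3

Pre-subsidy: 27.8 - 0.8P = -1 + 4P gives P* = 6, Q* = 23.
With the rebate, buyers effectively pay Pb = Ps − 3, where Ps is the price sellers receive.
Demand in terms of Ps becomes Qd = 27.8 − 0.8(Ps − 3) = 30.2 - 0.8Ps. Setting this equal to supply: 30.2 - 0.8Ps = -1 + 4Ps, so Ps = 6.5.
Buyers pay Pb = 6.5 − 3 = 3.5; Q' = -1 + 4·6.5 = 25.
The subsidy expands output by 25 − 23 = 2 past the efficient level; on those units the gap between marginal cost and willingness to pay runs from 0 up to 3.
DWL = ½ × 3 × 2 = 3.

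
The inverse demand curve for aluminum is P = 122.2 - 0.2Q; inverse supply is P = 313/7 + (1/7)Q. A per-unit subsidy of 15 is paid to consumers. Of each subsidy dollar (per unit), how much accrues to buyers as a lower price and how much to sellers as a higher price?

Pre-subsidy: 122.2 - 0.2Q = 313/7 + (1/7)Q gives Q* = 226 and P* = 77.
With the rebate, buyers effectively pay Pb = Ps − 15, where Ps is the price sellers receive.
On the curves, Pb = 122.2 - 0.2Q and Ps = 313/7 + (1/7)Q; the wedge Ps − Pb = 15 gives 313/7 + (1/7)Q − (122.2 - 0.2Q) = 15, so Q' = 269.75.
Then Pb = 122.2 − 0.2·269.75 = 68.25 and Ps = 313/7 + (1/7)·269.75 = 83.25.
Buyers' price falls by P* − Pb = 77 − 68.25 = 8.75; sellers' price rises by Ps − P* = 83.25 − 77 = 6.25.

Buyers gain 8.75 per unit; sellers gain 6.25 per unit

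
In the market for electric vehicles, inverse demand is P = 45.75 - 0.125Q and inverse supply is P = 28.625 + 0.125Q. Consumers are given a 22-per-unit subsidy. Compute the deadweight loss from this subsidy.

Pre-subsidy: 45.75 - 0.125Q = 28.625 + 0.125Q gives Q* = 68.5 and P* = 37.1875.
With the rebate, buyers effectively pay Pb = Ps − 22, where Ps is the price sellers receive.
On the curves, Pb = 45.75 - 0.125Q and Ps = 28.625 + 0.125Q; the wedge Ps − Pb = 22 gives 28.625 + 0.125Q − (45.75 - 0.125Q) = 22, so Q' = 156.5.
Then Pb = 45.75 − 0.125·156.5 = 26.1875 and Ps = 28.625 + 0.125·156.5 = 48.1875.
The subsidy expands output by 156.5 − 68.5 = 88 past the efficient level; on those units the gap between marginal cost and willingness to pay runs from 0 up to 22.
DWL = ½ × 22 × 88 = 968.

Deadweight loss = 968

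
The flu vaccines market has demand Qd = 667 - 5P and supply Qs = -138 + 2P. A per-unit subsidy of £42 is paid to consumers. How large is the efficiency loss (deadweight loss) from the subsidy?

Deadweight loss = £1260

Pre-subsidy: 667 - 5P = -138 + 2P gives P* = 115, Q* = 92.
With the rebate, buyers effectively pay Pb = Ps − 42, where Ps is the price sellers receive.
Demand in terms of Ps becomes Qd = 667 − 5(Ps − 42) = 877 - 5Ps. Setting this equal to supply: 877 - 5Ps = -138 + 2Ps, so Ps = 145.
Buyers pay Pb = 145 − 42 = 103; Q' = -138 + 2·145 = 152.
The subsidy expands output by 152 − 92 = 60 past the efficient level; on those units the gap between marginal cost and willingness to pay runs from 0 up to 42.
DWL = ½ × 42 × 60 = 1260.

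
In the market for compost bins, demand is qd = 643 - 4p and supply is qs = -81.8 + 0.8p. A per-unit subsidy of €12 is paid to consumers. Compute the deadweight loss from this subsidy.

Pre-subsidy: 643 - 4p = -81.8 + 0.8p gives p* = 151, q* = 39.
With the rebate, buyers effectively pay pb = ps − 12, where ps is the price sellers receive.
Demand in terms of ps becomes qd = 643 − 4(ps − 12) = 691 - 4ps. Setting this equal to supply: 691 - 4ps = -81.8 + 0.8ps, so ps = 161.
Buyers pay pb = 161 − 12 = 149; q' = -81.8 + 0.8·161 = 47.
The subsidy expands output by 47 − 39 = 8 past the efficient level; on those units the gap between marginal cost and willingness to pay runs from 0 up to 12.
DWL = ½ × 12 × 8 = 48.

Deadweight loss = €48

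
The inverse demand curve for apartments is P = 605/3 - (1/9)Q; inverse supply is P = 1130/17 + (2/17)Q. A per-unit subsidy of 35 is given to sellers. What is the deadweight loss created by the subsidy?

Pre-subsidy: 605/3 - (1/9)Q = 1130/17 + (2/17)Q gives Q* = 591 and P* = 136.
With the subsidy, sellers receive Ps = Pb + 35 for each unit, where Pb is the price buyers pay.
On the curves, Pb = 605/3 - (1/9)Q and Ps = 1130/17 + (2/17)Q; the wedge Ps − Pb = 35 gives 1130/17 + (2/17)Q − (605/3 - (1/9)Q) = 35, so Q' = 744.
Then Pb = 605/3 − (1/9)·744 = 119 and Ps = 1130/17 + (2/17)·744 = 154.
The subsidy expands output by 744 − 591 = 153 past the efficient level; on those units the gap between marginal cost and willingness to pay runs from 0 up to 35.
DWL = ½ × 35 × 153 = 2677.5.

Deadweight loss = 2677.5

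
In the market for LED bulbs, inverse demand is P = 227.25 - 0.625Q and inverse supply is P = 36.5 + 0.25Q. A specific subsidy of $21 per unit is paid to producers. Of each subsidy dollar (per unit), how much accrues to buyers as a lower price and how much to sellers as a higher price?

Buyers gain $15 per unit; sellers gain $6 per unit

Pre-subsidy: 227.25 - 0.625Q = 36.5 + 0.25Q gives Q* = 218 and P* = 91.
With the subsidy, sellers receive Ps = Pb + 21 for each unit, where Pb is the price buyers pay.
On the curves, Pb = 227.25 - 0.625Q and Ps = 36.5 + 0.25Q; the wedge Ps − Pb = 21 gives 36.5 + 0.25Q − (227.25 - 0.625Q) = 21, so Q' = 242.
Then Pb = 227.25 − 0.625·242 = 76 and Ps = 36.5 + 0.25·242 = 97.
Buyers' price falls by P* − Pb = 91 − 76 = 15; sellers' price rises by Ps − P* = 97 − 91 = 6.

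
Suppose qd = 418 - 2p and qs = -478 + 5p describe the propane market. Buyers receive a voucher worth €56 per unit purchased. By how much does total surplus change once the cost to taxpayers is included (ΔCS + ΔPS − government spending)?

Net change in total surplus = -€2240

Pre-subsidy: 418 - 2p = -478 + 5p gives p* = 128, q* = 162.
With the rebate, buyers effectively pay pb = ps − 56, where ps is the price sellers receive.
Demand in terms of ps becomes qd = 418 − 2(ps − 56) = 530 - 2ps. Setting this equal to supply: 530 - 2ps = -478 + 5ps, so ps = 144.
Buyers pay pb = 144 − 56 = 88; q' = -478 + 5·144 = 242.
ΔCS = ½(162 + 242)(128 − 88) = 8080; ΔPS = ½(162 + 242)(144 − 128) = 3232.
Government spending = 56 × 242 = 13552.
Net change = 8080 + 3232 − 13552 = -2240. The loss equals the DWL triangle ½·56·80.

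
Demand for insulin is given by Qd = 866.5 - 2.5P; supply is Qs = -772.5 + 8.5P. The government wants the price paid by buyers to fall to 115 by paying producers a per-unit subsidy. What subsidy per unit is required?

At a buyer price of 115, quantity demanded is 866.5 − 2.5·115 = 579.
Sellers supply 579 only when they receive Ps with -772.5 + 8.5·Ps = 579, i.e. Ps = 159.
s = Ps − Pb = 159 − 115 = 44.

Required subsidy s = 44 per unit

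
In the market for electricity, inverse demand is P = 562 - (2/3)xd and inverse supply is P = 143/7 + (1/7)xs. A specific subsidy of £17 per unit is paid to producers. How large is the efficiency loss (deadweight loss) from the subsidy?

Pre-subsidy: 562 - (2/3)x = 143/7 + (1/7)x gives x* = 669 and P* = 116.
With the subsidy, sellers receive Ps = Pb + 17 for each unit, where Pb is the price buyers pay.
On the curves, Pb = 562 - (2/3)x and Ps = 143/7 + (1/7)x; the wedge Ps − Pb = 17 gives 143/7 + (1/7)x − (562 - (2/3)x) = 17, so x' = 690.
Then Pb = 562 − (2/3)·690 = 102 and Ps = 143/7 + (1/7)·690 = 119.
The subsidy expands output by 690 − 669 = 21 past the efficient level; on those units the gap between marginal cost and willingness to pay runs from 0 up to 17.
DWL = ½ × 17 × 21 = 178.5.

Deadweight loss = £178.5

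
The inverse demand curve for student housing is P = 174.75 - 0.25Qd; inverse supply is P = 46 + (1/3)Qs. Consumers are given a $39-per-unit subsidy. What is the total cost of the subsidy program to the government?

Pre-subsidy: 174.75 - 0.25Q = 46 + (1/3)Q gives Q* = 1545/7 and P* = 837/7.
With the rebate, buyers effectively pay Pb = Ps − 39, where Ps is the price sellers receive.
On the curves, Pb = 174.75 - 0.25Q and Ps = 46 + (1/3)Q; the wedge Ps − Pb = 39 gives 46 + (1/3)Q − (174.75 - 0.25Q) = 39, so Q' = 2013/7.
Then Pb = 174.75 − 0.25·(2013/7) = 720/7 and Ps = 46 + (1/3)·(2013/7) = 993/7.
Government outlay = subsidy × quantity = 39 × 2013/7 = 78507/7.

Government cost = 78507/7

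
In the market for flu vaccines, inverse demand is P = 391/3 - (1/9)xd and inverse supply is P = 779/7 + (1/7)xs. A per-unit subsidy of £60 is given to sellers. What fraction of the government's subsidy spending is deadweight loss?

DWL / government spending = 63/166

Pre-subsidy: 391/3 - (1/9)x = 779/7 + (1/7)x gives x* = 75 and P* = 122.
With the subsidy, sellers receive Ps = Pb + 60 for each unit, where Pb is the price buyers pay.
On the curves, Pb = 391/3 - (1/9)x and Ps = 779/7 + (1/7)x; the wedge Ps − Pb = 60 gives 779/7 + (1/7)x − (391/3 - (1/9)x) = 60, so x' = 311.25.
Then Pb = 391/3 − (1/9)·311.25 = 95.75 and Ps = 779/7 + (1/7)·311.25 = 155.75.
ΔCS = ½(75 + 311.25)(122 − 95.75) = 5069.53125; ΔPS = ½(75 + 311.25)(155.75 − 122) = 6517.96875.
Government spending = 60 × 311.25 = 18675.
DWL = ½ × 60 × (311.25 − 75) = 7087.5; fraction = 7087.5 / 18675 = 63/166.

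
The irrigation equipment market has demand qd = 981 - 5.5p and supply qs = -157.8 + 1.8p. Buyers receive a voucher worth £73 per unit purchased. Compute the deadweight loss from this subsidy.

Pre-subsidy: 981 - 5.5p = -157.8 + 1.8p gives p* = 156, q* = 123.
With the rebate, buyers effectively pay pb = ps − 73, where ps is the price sellers receive.
Demand in terms of ps becomes qd = 981 − 5.5(ps − 73) = 1382.5 - 5.5ps. Setting this equal to supply: 1382.5 - 5.5ps = -157.8 + 1.8ps, so ps = 211.
Buyers pay pb = 211 − 73 = 138; q' = -157.8 + 1.8·211 = 222.
The subsidy expands output by 222 − 123 = 99 past the efficient level; on those units the gap between marginal cost and willingness to pay runs from 0 up to 73.
DWL = ½ × 73 × 99 = 3613.5.

Deadweight loss = £3613.5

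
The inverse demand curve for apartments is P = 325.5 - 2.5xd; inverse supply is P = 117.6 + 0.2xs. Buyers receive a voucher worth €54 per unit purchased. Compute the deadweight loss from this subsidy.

Pre-subsidy: 325.5 - 2.5x = 117.6 + 0.2x gives x* = 77 and P* = 133.
With the rebate, buyers effectively pay Pb = Ps − 54, where Ps is the price sellers receive.
On the curves, Pb = 325.5 - 2.5x and Ps = 117.6 + 0.2x; the wedge Ps − Pb = 54 gives 117.6 + 0.2x − (325.5 - 2.5x) = 54, so x' = 97.
Then Pb = 325.5 − 2.5·97 = 83 and Ps = 117.6 + 0.2·97 = 137.
The subsidy expands output by 97 − 77 = 20 past the efficient level; on those units the gap between marginal cost and willingness to pay runs from 0 up to 54.
DWL = ½ × 54 × 20 = 540.

Deadweight loss = €540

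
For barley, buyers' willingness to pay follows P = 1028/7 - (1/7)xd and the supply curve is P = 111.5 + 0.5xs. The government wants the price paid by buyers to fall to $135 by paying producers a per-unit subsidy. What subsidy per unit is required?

At a buyer price of 135, quantity demanded is 1028 − 7·135 = 83.
Sellers supply 83 only when they receive Ps = 111.5 + 0.5·83 = 153.
s = Ps − Pb = 153 − 135 = 18.

Required subsidy s = $18 per unit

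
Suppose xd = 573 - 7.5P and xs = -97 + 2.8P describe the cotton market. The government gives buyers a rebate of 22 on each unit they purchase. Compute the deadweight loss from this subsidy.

Deadweight loss = 50820/103

Pre-subsidy: 573 - 7.5P = -97 + 2.8P gives P* = 6700/103, x* = 8769/103.
With the rebate, buyers effectively pay Pb = Ps − 22, where Ps is the price sellers receive.
Demand in terms of Ps becomes xd = 573 − 7.5(Ps − 22) = 738 - 7.5Ps. Setting this equal to supply: 738 - 7.5Ps = -97 + 2.8Ps, so Ps = 8350/103.
Buyers pay Pb = 8350/103 − 22 = 6084/103; x' = -97 + 2.8·(8350/103) = 13389/103.
The subsidy expands output by 13389/103 − 8769/103 = 4620/103 past the efficient level; on those units the gap between marginal cost and willingness to pay runs from 0 up to 22.
DWL = ½ × 22 × 4620/103 = 50820/103.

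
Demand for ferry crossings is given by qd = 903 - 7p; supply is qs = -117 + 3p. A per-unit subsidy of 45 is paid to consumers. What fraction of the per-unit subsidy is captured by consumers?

Pre-subsidy: 903 - 7p = -117 + 3p gives p* = 102, q* = 189.
With the rebate, buyers effectively pay pb = ps − 45, where ps is the price sellers receive.
Demand in terms of ps becomes qd = 903 − 7(ps − 45) = 1218 - 7ps. Setting this equal to supply: 1218 - 7ps = -117 + 3ps, so ps = 133.5.
Buyers pay pb = 133.5 − 45 = 88.5; q' = -117 + 3·133.5 = 283.5.
Buyers' price falls by p* − pb = 102 − 88.5 = 13.5; sellers' price rises by ps − p* = 133.5 − 102 = 31.5.
So consumers capture 13.5/45 = 0.3 of each unit of subsidy.

Consumer share = 0.3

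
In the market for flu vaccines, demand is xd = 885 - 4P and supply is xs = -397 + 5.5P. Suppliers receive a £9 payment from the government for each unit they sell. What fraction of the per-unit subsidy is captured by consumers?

Consumer share = 11/19

Pre-subsidy: 885 - 4P = -397 + 5.5P gives P* = 2564/19, x* = 6559/19.
With the subsidy, sellers receive Ps = Pb + 9 for each unit, where Pb is the price buyers pay.
Supply in terms of Pb becomes xs = -397 + 5.5(Pb + 9) = -347.5 + 5.5Pb. Setting this equal to demand: 885 - 4Pb = -347.5 + 5.5Pb, so Pb = 2465/19.
Sellers receive Ps = 2465/19 + 9 = 2636/19; x' = 885 − 4·(2465/19) = 6955/19.
Buyers' price falls by P* − Pb = 2564/19 − 2465/19 = 99/19; sellers' price rises by Ps − P* = 2636/19 − 2564/19 = 72/19.
So consumers capture (99/19)/9 = 11/19 of each unit of subsidy.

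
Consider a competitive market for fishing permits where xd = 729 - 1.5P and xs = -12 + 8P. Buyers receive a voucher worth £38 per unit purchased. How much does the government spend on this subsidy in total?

Government cost = £25080

Pre-subsidy: 729 - 1.5P = -12 + 8P gives P* = 78, x* = 612.
With the rebate, buyers effectively pay Pb = Ps − 38, where Ps is the price sellers receive.
Demand in terms of Ps becomes xd = 729 − 1.5(Ps − 38) = 786 - 1.5Ps. Setting this equal to supply: 786 - 1.5Ps = -12 + 8Ps, so Ps = 84.
Buyers pay Pb = 84 − 38 = 46; x' = -12 + 8·84 = 660.
Government outlay = subsidy × quantity = 38 × 660 = 25080.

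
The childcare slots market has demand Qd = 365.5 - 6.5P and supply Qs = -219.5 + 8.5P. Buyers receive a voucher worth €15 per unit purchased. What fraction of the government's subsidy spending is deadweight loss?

DWL / government spending = 221/1338

Pre-subsidy: 365.5 - 6.5P = -219.5 + 8.5P gives P* = 39, Q* = 112.
With the rebate, buyers effectively pay Pb = Ps − 15, where Ps is the price sellers receive.
Demand in terms of Ps becomes Qd = 365.5 − 6.5(Ps − 15) = 463 - 6.5Ps. Setting this equal to supply: 463 - 6.5Ps = -219.5 + 8.5Ps, so Ps = 45.5.
Buyers pay Pb = 45.5 − 15 = 30.5; Q' = -219.5 + 8.5·45.5 = 167.25.
ΔCS = ½(112 + 167.25)(39 − 30.5) = 1186.8125; ΔPS = ½(112 + 167.25)(45.5 − 39) = 907.5625.
Government spending = 15 × 167.25 = 2508.75.
DWL = ½ × 15 × (167.25 − 112) = 414.375; fraction = 414.375 / 2508.75 = 221/1338.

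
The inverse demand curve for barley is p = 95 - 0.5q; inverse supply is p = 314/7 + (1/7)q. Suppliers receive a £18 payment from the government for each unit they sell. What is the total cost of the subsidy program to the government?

Pre-subsidy: 95 - 0.5q = 314/7 + (1/7)q gives q* = 78 and p* = 56.
With the subsidy, sellers receive ps = pb + 18 for each unit, where pb is the price buyers pay.
On the curves, pb = 95 - 0.5q and ps = 314/7 + (1/7)q; the wedge ps − pb = 18 gives 314/7 + (1/7)q − (95 - 0.5q) = 18, so q' = 106.
Then pb = 95 − 0.5·106 = 42 and ps = 314/7 + (1/7)·106 = 60.
Government outlay = subsidy × quantity = 18 × 106 = 1908.

Government cost = £1908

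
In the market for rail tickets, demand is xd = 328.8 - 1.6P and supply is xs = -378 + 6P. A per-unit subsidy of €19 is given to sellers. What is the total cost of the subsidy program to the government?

Government cost = €3876

Pre-subsidy: 328.8 - 1.6P = -378 + 6P gives P* = 93, x* = 180.
With the subsidy, sellers receive Ps = Pb + 19 for each unit, where Pb is the price buyers pay.
Supply in terms of Pb becomes xs = -378 + 6(Pb + 19) = -264 + 6Pb. Setting this equal to demand: 328.8 - 1.6Pb = -264 + 6Pb, so Pb = 78.
Sellers receive Ps = 78 + 19 = 97; x' = 328.8 − 1.6·78 = 204.
Government outlay = subsidy × quantity = 19 × 204 = 3876.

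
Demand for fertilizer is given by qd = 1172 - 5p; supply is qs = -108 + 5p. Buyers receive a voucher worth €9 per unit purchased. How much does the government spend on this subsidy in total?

Pre-subsidy: 1172 - 5p = -108 + 5p gives p* = 128, q* = 532.
With the rebate, buyers effectively pay pb = ps − 9, where ps is the price sellers receive.
Demand in terms of ps becomes qd = 1172 − 5(ps − 9) = 1217 - 5ps. Setting this equal to supply: 1217 - 5ps = -108 + 5ps, so ps = 132.5.
Buyers pay pb = 132.5 − 9 = 123.5; q' = -108 + 5·132.5 = 554.5.
Government outlay = subsidy × quantity = 9 × 554.5 = 4990.5.

Government cost = €4990.5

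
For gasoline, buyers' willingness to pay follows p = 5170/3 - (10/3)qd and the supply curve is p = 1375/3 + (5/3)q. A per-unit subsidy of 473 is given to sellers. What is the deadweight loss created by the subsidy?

Deadweight loss = 22372.9

Pre-subsidy: 5170/3 - (10/3)q = 1375/3 + (5/3)q gives q* = 253 and p* = 880.
With the subsidy, sellers receive ps = pb + 473 for each unit, where pb is the price buyers pay.
On the curves, pb = 5170/3 - (10/3)q and ps = 1375/3 + (5/3)q; the wedge ps − pb = 473 gives 1375/3 + (5/3)q − (5170/3 - (10/3)q) = 473, so q' = 347.6.
Then pb = 5170/3 − (10/3)·347.6 = 1694/3 and ps = 1375/3 + (5/3)·347.6 = 3113/3.
The subsidy expands output by 347.6 − 253 = 94.6 past the efficient level; on those units the gap between marginal cost and willingness to pay runs from 0 up to 473.
DWL = ½ × 473 × 94.6 = 22372.9.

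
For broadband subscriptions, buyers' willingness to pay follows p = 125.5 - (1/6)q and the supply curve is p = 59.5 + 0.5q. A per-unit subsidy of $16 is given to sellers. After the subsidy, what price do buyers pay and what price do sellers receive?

Pre-subsidy: 125.5 - (1/6)q = 59.5 + 0.5q gives q* = 99 and p* = 109.
With the subsidy, sellers receive ps = pb + 16 for each unit, where pb is the price buyers pay.
On the curves, pb = 125.5 - (1/6)q and ps = 59.5 + 0.5q; the wedge ps − pb = 16 gives 59.5 + 0.5q − (125.5 - (1/6)q) = 16, so q' = 123.
Then pb = 125.5 − (1/6)·123 = 105 and ps = 59.5 + 0.5·123 = 121.

Buyers pay $105; sellers receive $121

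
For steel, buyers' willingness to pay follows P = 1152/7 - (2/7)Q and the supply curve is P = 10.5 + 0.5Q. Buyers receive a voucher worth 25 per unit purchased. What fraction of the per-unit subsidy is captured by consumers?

Consumer share = 4/11

Pre-subsidy: 1152/7 - (2/7)Q = 10.5 + 0.5Q gives Q* = 2157/11 and P* = 1194/11.
With the rebate, buyers effectively pay Pb = Ps − 25, where Ps is the price sellers receive.
On the curves, Pb = 1152/7 - (2/7)Q and Ps = 10.5 + 0.5Q; the wedge Ps − Pb = 25 gives 10.5 + 0.5Q − (1152/7 - (2/7)Q) = 25, so Q' = 2507/11.
Then Pb = 1152/7 − (2/7)·(2507/11) = 1094/11 and Ps = 10.5 + 0.5·(2507/11) = 1369/11.
Buyers' price falls by P* − Pb = 1194/11 − 1094/11 = 100/11; sellers' price rises by Ps − P* = 1369/11 − 1194/11 = 175/11.
So consumers capture (100/11)/25 = 4/11 of each unit of subsidy.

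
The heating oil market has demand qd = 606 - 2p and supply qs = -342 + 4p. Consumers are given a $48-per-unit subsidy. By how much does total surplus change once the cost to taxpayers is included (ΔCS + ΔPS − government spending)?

Pre-subsidy: 606 - 2p = -342 + 4p gives p* = 158, q* = 290.
With the rebate, buyers effectively pay pb = ps − 48, where ps is the price sellers receive.
Demand in terms of ps becomes qd = 606 − 2(ps − 48) = 702 - 2ps. Setting this equal to supply: 702 - 2ps = -342 + 4ps, so ps = 174.
Buyers pay pb = 174 − 48 = 126; q' = -342 + 4·174 = 354.
ΔCS = ½(290 + 354)(158 − 126) = 10304; ΔPS = ½(290 + 354)(174 − 158) = 5152.
Government spending = 48 × 354 = 16992.
Net change = 10304 + 5152 − 16992 = -1536. The loss equals the DWL triangle ½·48·64.

Net change in total surplus = -$1536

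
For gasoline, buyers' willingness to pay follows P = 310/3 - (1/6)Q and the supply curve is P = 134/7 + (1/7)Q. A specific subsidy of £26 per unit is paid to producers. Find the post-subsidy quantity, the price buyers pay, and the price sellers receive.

Q' = 356; buyers pay £44; sellers receive £70

Pre-subsidy: 310/3 - (1/6)Q = 134/7 + (1/7)Q gives Q* = 272 and P* = 58.
With the subsidy, sellers receive Ps = Pb + 26 for each unit, where Pb is the price buyers pay.
On the curves, Pb = 310/3 - (1/6)Q and Ps = 134/7 + (1/7)Q; the wedge Ps − Pb = 26 gives 134/7 + (1/7)Q − (310/3 - (1/6)Q) = 26, so Q' = 356.
Then Pb = 310/3 − (1/6)·356 = 44 and Ps = 134/7 + (1/7)·356 = 70.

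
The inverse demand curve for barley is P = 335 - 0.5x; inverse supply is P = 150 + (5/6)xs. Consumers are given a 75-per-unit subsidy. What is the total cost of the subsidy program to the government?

Pre-subsidy: 335 - 0.5x = 150 + (5/6)x gives x* = 138.75 and P* = 265.625.
With the rebate, buyers effectively pay Pb = Ps − 75, where Ps is the price sellers receive.
On the curves, Pb = 335 - 0.5x and Ps = 150 + (5/6)x; the wedge Ps − Pb = 75 gives 150 + (5/6)x − (335 - 0.5x) = 75, so x' = 195.
Then Pb = 335 − 0.5·195 = 237.5 and Ps = 150 + (5/6)·195 = 312.5.
Government outlay = subsidy × quantity = 75 × 195 = 14625.

Government cost = 14625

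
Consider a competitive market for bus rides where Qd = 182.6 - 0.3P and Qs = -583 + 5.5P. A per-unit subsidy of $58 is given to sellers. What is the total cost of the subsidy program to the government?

Government cost = $9251

Pre-subsidy: 182.6 - 0.3P = -583 + 5.5P gives P* = 132, Q* = 143.
With the subsidy, sellers receive Ps = Pb + 58 for each unit, where Pb is the price buyers pay.
Supply in terms of Pb becomes Qs = -583 + 5.5(Pb + 58) = -264 + 5.5Pb. Setting this equal to demand: 182.6 - 0.3Pb = -264 + 5.5Pb, so Pb = 77.
Sellers receive Ps = 77 + 58 = 135; Q' = 182.6 − 0.3·77 = 159.5.
Government outlay = subsidy × quantity = 58 × 159.5 = 9251.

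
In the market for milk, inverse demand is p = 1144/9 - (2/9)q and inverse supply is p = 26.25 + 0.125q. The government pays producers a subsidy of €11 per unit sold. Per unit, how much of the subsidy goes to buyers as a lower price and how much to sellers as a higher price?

Pre-subsidy: 1144/9 - (2/9)q = 26.25 + 0.125q gives q* = 290.48 and p* = 62.56.
With the subsidy, sellers receive ps = pb + 11 for each unit, where pb is the price buyers pay.
On the curves, pb = 1144/9 - (2/9)q and ps = 26.25 + 0.125q; the wedge ps − pb = 11 gives 26.25 + 0.125q − (1144/9 - (2/9)q) = 11, so q' = 322.16.
Then pb = 1144/9 − (2/9)·322.16 = 55.52 and ps = 26.25 + 0.125·322.16 = 66.52.
Buyers' price falls by p* − pb = 62.56 − 55.52 = 7.04; sellers' price rises by ps − p* = 66.52 − 62.56 = 3.96.

Buyers gain €7.04 per unit; sellers gain €3.96 per unit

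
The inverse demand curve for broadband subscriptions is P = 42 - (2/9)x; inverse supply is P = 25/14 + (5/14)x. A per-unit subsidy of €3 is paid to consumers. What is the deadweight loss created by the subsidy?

Pre-subsidy: 42 - (2/9)x = 25/14 + (5/14)x gives x* = 5067/73 and P* = 1940/73.
With the rebate, buyers effectively pay Pb = Ps − 3, where Ps is the price sellers receive.
On the curves, Pb = 42 - (2/9)x and Ps = 25/14 + (5/14)x; the wedge Ps − Pb = 3 gives 25/14 + (5/14)x − (42 - (2/9)x) = 3, so x' = 5445/73.
Then Pb = 42 − (2/9)·(5445/73) = 1856/73 and Ps = 25/14 + (5/14)·(5445/73) = 2075/73.
The subsidy expands output by 5445/73 − 5067/73 = 378/73 past the efficient level; on those units the gap between marginal cost and willingness to pay runs from 0 up to 3.
DWL = ½ × 3 × 378/73 = 567/73.

Deadweight loss = 567/73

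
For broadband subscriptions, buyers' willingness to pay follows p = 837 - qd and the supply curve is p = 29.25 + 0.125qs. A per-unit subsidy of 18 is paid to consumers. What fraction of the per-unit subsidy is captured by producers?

Pre-subsidy: 837 - q = 29.25 + 0.125q gives q* = 718 and p* = 119.
With the rebate, buyers effectively pay pb = ps − 18, where ps is the price sellers receive.
On the curves, pb = 837 - q and ps = 29.25 + 0.125q; the wedge ps − pb = 18 gives 29.25 + 0.125q − (837 - q) = 18, so q' = 734.
Then pb = 837 − 1·734 = 103 and ps = 29.25 + 0.125·734 = 121.
Buyers' price falls by p* − pb = 119 − 103 = 16; sellers' price rises by ps − p* = 121 − 119 = 2.
So producers capture 2/18 = 1/9 of each unit of subsidy.

Producer share = 1/9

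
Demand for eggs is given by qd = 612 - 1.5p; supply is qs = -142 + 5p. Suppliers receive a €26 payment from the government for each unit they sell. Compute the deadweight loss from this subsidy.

Deadweight loss = €390

Pre-subsidy: 612 - 1.5p = -142 + 5p gives p* = 116, q* = 438.
With the subsidy, sellers receive ps = pb + 26 for each unit, where pb is the price buyers pay.
Supply in terms of pb becomes qs = -142 + 5(pb + 26) = -12 + 5pb. Setting this equal to demand: 612 - 1.5pb = -12 + 5pb, so pb = 96.
Sellers receive ps = 96 + 26 = 122; q' = 612 − 1.5·96 = 468.
The subsidy expands output by 468 − 438 = 30 past the efficient level; on those units the gap between marginal cost and willingness to pay runs from 0 up to 26.
DWL = ½ × 26 × 30 = 390.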